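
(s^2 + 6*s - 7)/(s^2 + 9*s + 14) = (s - 1)/(s + 2)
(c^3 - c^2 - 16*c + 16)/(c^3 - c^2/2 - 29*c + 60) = 2*(c^2 + 3*c - 4)/(2*c^2 + 7*c - 30)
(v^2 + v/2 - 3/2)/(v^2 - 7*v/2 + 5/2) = (2*v + 3)/(2*v - 5)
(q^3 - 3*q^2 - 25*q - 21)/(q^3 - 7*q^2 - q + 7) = (q + 3)/(q - 1)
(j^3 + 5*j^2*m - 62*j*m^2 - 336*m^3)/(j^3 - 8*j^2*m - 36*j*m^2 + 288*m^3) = (j + 7*m)/(j - 6*m)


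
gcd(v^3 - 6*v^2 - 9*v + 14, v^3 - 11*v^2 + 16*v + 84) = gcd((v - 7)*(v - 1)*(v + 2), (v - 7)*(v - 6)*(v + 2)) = v^2 - 5*v - 14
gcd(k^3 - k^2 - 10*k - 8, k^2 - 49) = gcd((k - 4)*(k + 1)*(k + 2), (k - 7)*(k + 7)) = 1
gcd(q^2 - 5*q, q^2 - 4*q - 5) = q - 5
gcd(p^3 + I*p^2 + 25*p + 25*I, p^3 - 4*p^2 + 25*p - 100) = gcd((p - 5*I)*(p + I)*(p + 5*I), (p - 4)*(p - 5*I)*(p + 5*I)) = p^2 + 25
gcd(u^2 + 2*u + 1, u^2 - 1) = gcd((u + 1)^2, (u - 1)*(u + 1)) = u + 1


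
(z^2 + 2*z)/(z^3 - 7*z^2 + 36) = z/(z^2 - 9*z + 18)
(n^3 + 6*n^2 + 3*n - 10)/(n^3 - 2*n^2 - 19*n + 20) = (n^2 + 7*n + 10)/(n^2 - n - 20)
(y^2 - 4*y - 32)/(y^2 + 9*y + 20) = (y - 8)/(y + 5)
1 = 1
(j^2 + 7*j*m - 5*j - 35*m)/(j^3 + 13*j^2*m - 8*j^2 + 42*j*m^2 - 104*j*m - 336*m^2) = (j - 5)/(j^2 + 6*j*m - 8*j - 48*m)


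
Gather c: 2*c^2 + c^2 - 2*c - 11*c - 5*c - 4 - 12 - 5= 3*c^2 - 18*c - 21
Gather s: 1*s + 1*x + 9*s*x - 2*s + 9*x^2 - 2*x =s*(9*x - 1) + 9*x^2 - x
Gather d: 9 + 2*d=2*d + 9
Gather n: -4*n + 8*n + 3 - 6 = 4*n - 3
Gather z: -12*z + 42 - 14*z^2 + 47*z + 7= -14*z^2 + 35*z + 49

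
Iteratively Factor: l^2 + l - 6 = (l + 3)*(l - 2)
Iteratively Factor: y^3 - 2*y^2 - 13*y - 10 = (y + 1)*(y^2 - 3*y - 10) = (y - 5)*(y + 1)*(y + 2)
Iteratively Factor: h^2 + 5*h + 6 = (h + 3)*(h + 2)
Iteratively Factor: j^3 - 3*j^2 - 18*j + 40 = (j - 5)*(j^2 + 2*j - 8) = (j - 5)*(j - 2)*(j + 4)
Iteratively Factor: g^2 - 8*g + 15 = (g - 5)*(g - 3)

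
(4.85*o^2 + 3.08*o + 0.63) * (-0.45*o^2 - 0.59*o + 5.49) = -2.1825*o^4 - 4.2475*o^3 + 24.5258*o^2 + 16.5375*o + 3.4587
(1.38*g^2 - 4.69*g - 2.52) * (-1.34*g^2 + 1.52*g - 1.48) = -1.8492*g^4 + 8.3822*g^3 - 5.7944*g^2 + 3.1108*g + 3.7296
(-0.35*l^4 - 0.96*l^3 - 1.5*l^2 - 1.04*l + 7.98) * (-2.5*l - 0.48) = 0.875*l^5 + 2.568*l^4 + 4.2108*l^3 + 3.32*l^2 - 19.4508*l - 3.8304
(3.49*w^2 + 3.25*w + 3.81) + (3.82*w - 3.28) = 3.49*w^2 + 7.07*w + 0.53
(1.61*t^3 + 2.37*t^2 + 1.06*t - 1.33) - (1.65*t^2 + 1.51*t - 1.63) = 1.61*t^3 + 0.72*t^2 - 0.45*t + 0.3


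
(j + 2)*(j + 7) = j^2 + 9*j + 14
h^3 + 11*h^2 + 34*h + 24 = (h + 1)*(h + 4)*(h + 6)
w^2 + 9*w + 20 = (w + 4)*(w + 5)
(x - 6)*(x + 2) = x^2 - 4*x - 12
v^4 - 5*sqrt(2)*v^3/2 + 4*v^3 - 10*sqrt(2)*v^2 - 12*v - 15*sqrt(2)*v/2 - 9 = (v + 1)*(v + 3)*(v - 3*sqrt(2))*(v + sqrt(2)/2)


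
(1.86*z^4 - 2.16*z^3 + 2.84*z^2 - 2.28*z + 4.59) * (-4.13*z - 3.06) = -7.6818*z^5 + 3.2292*z^4 - 5.1196*z^3 + 0.725999999999999*z^2 - 11.9799*z - 14.0454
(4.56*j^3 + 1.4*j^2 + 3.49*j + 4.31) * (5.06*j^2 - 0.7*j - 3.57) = 23.0736*j^5 + 3.892*j^4 + 0.400199999999999*j^3 + 14.3676*j^2 - 15.4763*j - 15.3867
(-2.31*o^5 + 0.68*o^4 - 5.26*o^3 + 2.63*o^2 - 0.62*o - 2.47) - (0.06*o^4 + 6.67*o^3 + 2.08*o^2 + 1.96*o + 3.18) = -2.31*o^5 + 0.62*o^4 - 11.93*o^3 + 0.55*o^2 - 2.58*o - 5.65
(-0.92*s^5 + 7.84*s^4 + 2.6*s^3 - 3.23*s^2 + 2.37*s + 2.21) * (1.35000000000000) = -1.242*s^5 + 10.584*s^4 + 3.51*s^3 - 4.3605*s^2 + 3.1995*s + 2.9835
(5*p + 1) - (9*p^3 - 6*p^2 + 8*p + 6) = -9*p^3 + 6*p^2 - 3*p - 5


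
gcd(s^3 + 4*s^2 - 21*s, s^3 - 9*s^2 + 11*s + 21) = s - 3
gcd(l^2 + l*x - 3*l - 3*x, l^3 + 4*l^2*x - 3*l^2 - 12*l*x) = l - 3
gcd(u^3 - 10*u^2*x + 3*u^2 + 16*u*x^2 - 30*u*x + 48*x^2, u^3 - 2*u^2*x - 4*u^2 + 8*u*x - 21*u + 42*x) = -u^2 + 2*u*x - 3*u + 6*x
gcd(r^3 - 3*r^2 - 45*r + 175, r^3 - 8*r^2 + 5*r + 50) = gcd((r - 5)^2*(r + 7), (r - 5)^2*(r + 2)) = r^2 - 10*r + 25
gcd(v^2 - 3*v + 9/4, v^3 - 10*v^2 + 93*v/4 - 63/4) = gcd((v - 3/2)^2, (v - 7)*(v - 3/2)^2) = v^2 - 3*v + 9/4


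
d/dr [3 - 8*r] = -8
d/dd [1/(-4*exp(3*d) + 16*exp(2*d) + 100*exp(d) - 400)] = (3*exp(2*d) - 8*exp(d) - 25)*exp(d)/(4*(exp(3*d) - 4*exp(2*d) - 25*exp(d) + 100)^2)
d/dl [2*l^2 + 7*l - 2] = 4*l + 7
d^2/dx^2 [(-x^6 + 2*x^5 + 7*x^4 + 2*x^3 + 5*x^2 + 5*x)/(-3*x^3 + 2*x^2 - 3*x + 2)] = 2*(27*x^10 - 66*x^9 + 141*x^8 - 222*x^7 + 256*x^6 - 405*x^5 + 120*x^4 + 31*x^3 - 252*x^2 + 36*x - 50)/(27*x^9 - 54*x^8 + 117*x^7 - 170*x^6 + 189*x^5 - 186*x^4 + 135*x^3 - 78*x^2 + 36*x - 8)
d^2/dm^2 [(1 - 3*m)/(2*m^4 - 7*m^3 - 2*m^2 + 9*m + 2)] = 2*(-72*m^7 + 376*m^6 - 615*m^5 + 294*m^4 + 67*m^3 - 453*m^2 - 48*m + 139)/(8*m^12 - 84*m^11 + 270*m^10 - 67*m^9 - 1002*m^8 + 855*m^7 + 1480*m^6 - 1209*m^5 - 1194*m^4 + 429*m^3 + 462*m^2 + 108*m + 8)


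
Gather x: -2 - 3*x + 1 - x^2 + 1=-x^2 - 3*x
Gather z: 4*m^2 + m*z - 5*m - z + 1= 4*m^2 - 5*m + z*(m - 1) + 1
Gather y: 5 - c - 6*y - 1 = -c - 6*y + 4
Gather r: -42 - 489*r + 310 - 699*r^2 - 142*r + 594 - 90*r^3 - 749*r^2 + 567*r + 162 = -90*r^3 - 1448*r^2 - 64*r + 1024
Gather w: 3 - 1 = 2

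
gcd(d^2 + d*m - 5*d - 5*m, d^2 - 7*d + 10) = d - 5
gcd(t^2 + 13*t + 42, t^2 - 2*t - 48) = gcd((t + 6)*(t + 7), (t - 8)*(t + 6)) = t + 6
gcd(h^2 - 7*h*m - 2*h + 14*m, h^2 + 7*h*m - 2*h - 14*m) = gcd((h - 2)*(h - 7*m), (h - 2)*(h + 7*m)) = h - 2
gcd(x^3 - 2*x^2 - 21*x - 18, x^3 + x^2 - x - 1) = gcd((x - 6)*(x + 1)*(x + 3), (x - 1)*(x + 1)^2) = x + 1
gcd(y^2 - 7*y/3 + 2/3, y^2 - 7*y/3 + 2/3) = y^2 - 7*y/3 + 2/3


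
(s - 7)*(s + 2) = s^2 - 5*s - 14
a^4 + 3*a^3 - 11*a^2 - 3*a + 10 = (a - 2)*(a - 1)*(a + 1)*(a + 5)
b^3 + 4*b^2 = b^2*(b + 4)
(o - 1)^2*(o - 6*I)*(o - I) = o^4 - 2*o^3 - 7*I*o^3 - 5*o^2 + 14*I*o^2 + 12*o - 7*I*o - 6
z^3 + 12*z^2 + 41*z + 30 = (z + 1)*(z + 5)*(z + 6)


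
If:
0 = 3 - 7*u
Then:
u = 3/7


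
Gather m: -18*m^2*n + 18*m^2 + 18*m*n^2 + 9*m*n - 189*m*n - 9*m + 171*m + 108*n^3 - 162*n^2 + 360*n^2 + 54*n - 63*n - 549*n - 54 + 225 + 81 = m^2*(18 - 18*n) + m*(18*n^2 - 180*n + 162) + 108*n^3 + 198*n^2 - 558*n + 252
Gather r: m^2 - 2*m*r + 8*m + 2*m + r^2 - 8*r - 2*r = m^2 + 10*m + r^2 + r*(-2*m - 10)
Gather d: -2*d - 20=-2*d - 20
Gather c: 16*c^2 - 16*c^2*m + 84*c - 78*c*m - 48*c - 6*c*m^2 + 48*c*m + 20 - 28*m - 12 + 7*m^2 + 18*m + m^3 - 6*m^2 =c^2*(16 - 16*m) + c*(-6*m^2 - 30*m + 36) + m^3 + m^2 - 10*m + 8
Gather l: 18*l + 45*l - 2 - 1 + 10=63*l + 7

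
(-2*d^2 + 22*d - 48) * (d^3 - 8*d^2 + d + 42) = -2*d^5 + 38*d^4 - 226*d^3 + 322*d^2 + 876*d - 2016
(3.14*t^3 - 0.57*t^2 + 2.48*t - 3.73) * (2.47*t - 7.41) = 7.7558*t^4 - 24.6753*t^3 + 10.3493*t^2 - 27.5899*t + 27.6393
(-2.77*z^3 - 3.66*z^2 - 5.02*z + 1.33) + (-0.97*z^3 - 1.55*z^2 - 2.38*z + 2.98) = -3.74*z^3 - 5.21*z^2 - 7.4*z + 4.31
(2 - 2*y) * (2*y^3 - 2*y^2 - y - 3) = -4*y^4 + 8*y^3 - 2*y^2 + 4*y - 6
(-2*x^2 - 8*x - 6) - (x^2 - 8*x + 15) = -3*x^2 - 21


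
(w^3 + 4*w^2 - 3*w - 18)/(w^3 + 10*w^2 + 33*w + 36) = (w - 2)/(w + 4)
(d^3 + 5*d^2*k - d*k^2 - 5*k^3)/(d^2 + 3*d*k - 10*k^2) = (d^2 - k^2)/(d - 2*k)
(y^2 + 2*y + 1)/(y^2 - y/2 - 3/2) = 2*(y + 1)/(2*y - 3)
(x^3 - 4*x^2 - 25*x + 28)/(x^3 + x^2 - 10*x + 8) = (x - 7)/(x - 2)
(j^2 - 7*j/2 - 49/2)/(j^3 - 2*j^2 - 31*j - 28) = (j + 7/2)/(j^2 + 5*j + 4)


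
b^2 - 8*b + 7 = (b - 7)*(b - 1)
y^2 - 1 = (y - 1)*(y + 1)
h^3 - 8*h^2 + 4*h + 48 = (h - 6)*(h - 4)*(h + 2)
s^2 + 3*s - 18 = (s - 3)*(s + 6)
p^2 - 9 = (p - 3)*(p + 3)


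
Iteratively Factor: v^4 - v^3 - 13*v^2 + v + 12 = (v - 4)*(v^3 + 3*v^2 - v - 3) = (v - 4)*(v + 1)*(v^2 + 2*v - 3) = (v - 4)*(v - 1)*(v + 1)*(v + 3)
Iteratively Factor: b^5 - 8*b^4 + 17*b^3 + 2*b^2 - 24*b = (b)*(b^4 - 8*b^3 + 17*b^2 + 2*b - 24) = b*(b + 1)*(b^3 - 9*b^2 + 26*b - 24) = b*(b - 3)*(b + 1)*(b^2 - 6*b + 8) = b*(b - 4)*(b - 3)*(b + 1)*(b - 2)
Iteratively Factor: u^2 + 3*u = (u)*(u + 3)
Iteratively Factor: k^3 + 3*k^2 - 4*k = (k)*(k^2 + 3*k - 4) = k*(k + 4)*(k - 1)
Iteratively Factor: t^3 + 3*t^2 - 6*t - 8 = (t + 4)*(t^2 - t - 2) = (t + 1)*(t + 4)*(t - 2)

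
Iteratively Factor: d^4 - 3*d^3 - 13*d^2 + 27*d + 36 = (d + 3)*(d^3 - 6*d^2 + 5*d + 12) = (d - 3)*(d + 3)*(d^2 - 3*d - 4) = (d - 4)*(d - 3)*(d + 3)*(d + 1)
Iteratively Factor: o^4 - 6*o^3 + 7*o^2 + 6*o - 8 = (o - 4)*(o^3 - 2*o^2 - o + 2) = (o - 4)*(o - 1)*(o^2 - o - 2) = (o - 4)*(o - 1)*(o + 1)*(o - 2)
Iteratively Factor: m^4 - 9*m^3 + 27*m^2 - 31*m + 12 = (m - 1)*(m^3 - 8*m^2 + 19*m - 12) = (m - 3)*(m - 1)*(m^2 - 5*m + 4) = (m - 4)*(m - 3)*(m - 1)*(m - 1)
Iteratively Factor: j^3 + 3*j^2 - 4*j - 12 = (j - 2)*(j^2 + 5*j + 6) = (j - 2)*(j + 2)*(j + 3)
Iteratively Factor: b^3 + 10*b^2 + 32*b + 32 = (b + 4)*(b^2 + 6*b + 8) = (b + 4)^2*(b + 2)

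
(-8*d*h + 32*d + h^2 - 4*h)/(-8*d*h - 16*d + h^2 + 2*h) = (h - 4)/(h + 2)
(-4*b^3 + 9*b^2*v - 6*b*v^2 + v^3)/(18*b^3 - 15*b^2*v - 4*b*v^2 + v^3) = (4*b^2 - 5*b*v + v^2)/(-18*b^2 - 3*b*v + v^2)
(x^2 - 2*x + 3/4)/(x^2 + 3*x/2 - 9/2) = (x - 1/2)/(x + 3)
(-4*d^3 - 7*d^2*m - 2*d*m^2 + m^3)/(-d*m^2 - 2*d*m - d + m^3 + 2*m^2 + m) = (4*d^3 + 7*d^2*m + 2*d*m^2 - m^3)/(d*m^2 + 2*d*m + d - m^3 - 2*m^2 - m)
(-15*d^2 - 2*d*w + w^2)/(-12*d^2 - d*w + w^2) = (-5*d + w)/(-4*d + w)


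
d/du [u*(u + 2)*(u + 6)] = 3*u^2 + 16*u + 12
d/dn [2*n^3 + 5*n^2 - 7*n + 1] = 6*n^2 + 10*n - 7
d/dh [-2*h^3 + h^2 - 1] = 2*h*(1 - 3*h)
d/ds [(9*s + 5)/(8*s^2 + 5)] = (-72*s^2 - 80*s + 45)/(64*s^4 + 80*s^2 + 25)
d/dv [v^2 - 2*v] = 2*v - 2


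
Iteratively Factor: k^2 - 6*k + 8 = (k - 4)*(k - 2)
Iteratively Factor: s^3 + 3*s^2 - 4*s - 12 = (s - 2)*(s^2 + 5*s + 6) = (s - 2)*(s + 3)*(s + 2)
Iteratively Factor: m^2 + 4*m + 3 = (m + 1)*(m + 3)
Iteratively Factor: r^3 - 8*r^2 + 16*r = (r)*(r^2 - 8*r + 16) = r*(r - 4)*(r - 4)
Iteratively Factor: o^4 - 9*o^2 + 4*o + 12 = (o - 2)*(o^3 + 2*o^2 - 5*o - 6) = (o - 2)*(o + 1)*(o^2 + o - 6) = (o - 2)*(o + 1)*(o + 3)*(o - 2)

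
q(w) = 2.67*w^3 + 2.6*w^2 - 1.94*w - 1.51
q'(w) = 8.01*w^2 + 5.2*w - 1.94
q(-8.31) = -1338.04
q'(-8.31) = 507.99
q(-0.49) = -0.25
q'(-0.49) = -2.56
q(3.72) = 164.70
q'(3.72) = 128.25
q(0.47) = -1.57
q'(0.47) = 2.27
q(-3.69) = -93.10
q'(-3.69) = 87.94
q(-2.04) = -9.40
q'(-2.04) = 20.79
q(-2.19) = -12.84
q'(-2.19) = 25.09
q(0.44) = -1.63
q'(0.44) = 1.90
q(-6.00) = -472.99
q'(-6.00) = 255.22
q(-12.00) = -4217.59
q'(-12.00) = 1089.10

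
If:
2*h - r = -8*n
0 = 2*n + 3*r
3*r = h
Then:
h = 0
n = 0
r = 0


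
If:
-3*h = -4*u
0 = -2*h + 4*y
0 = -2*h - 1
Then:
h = -1/2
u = -3/8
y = -1/4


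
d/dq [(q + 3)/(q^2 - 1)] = (q^2 - 2*q*(q + 3) - 1)/(q^2 - 1)^2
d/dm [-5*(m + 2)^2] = -10*m - 20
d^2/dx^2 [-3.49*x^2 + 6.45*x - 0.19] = -6.98000000000000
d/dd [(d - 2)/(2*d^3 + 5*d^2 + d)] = (-4*d^3 + 7*d^2 + 20*d + 2)/(d^2*(4*d^4 + 20*d^3 + 29*d^2 + 10*d + 1))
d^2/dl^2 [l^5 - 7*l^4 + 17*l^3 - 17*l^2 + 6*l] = 20*l^3 - 84*l^2 + 102*l - 34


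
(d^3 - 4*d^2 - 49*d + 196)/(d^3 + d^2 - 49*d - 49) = (d - 4)/(d + 1)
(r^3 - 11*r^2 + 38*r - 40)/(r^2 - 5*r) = r - 6 + 8/r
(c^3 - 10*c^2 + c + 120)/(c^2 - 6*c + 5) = (c^2 - 5*c - 24)/(c - 1)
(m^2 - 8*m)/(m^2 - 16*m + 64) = m/(m - 8)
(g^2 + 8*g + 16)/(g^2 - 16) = (g + 4)/(g - 4)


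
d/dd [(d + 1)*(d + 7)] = 2*d + 8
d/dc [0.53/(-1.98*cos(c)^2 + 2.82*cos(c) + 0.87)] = (1.4946 - 2.0988*cos(c))*sin(c)/(-1.98*cos(c)^2 + 2.82*cos(c) + 0.87)^2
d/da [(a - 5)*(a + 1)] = 2*a - 4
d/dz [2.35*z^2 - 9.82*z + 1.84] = 4.7*z - 9.82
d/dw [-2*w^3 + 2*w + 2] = 2 - 6*w^2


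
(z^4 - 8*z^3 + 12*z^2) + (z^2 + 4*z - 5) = z^4 - 8*z^3 + 13*z^2 + 4*z - 5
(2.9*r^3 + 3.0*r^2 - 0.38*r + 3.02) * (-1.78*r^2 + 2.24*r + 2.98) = -5.162*r^5 + 1.156*r^4 + 16.0384*r^3 + 2.7132*r^2 + 5.6324*r + 8.9996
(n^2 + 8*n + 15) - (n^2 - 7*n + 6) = 15*n + 9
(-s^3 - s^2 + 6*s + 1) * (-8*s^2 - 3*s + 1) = 8*s^5 + 11*s^4 - 46*s^3 - 27*s^2 + 3*s + 1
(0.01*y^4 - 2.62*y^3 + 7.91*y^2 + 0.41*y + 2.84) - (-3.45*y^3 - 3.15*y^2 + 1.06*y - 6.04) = 0.01*y^4 + 0.83*y^3 + 11.06*y^2 - 0.65*y + 8.88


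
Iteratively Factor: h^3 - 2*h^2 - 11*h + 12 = (h - 4)*(h^2 + 2*h - 3) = (h - 4)*(h + 3)*(h - 1)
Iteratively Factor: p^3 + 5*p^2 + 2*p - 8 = (p - 1)*(p^2 + 6*p + 8) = (p - 1)*(p + 4)*(p + 2)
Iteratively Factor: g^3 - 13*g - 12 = (g - 4)*(g^2 + 4*g + 3) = (g - 4)*(g + 1)*(g + 3)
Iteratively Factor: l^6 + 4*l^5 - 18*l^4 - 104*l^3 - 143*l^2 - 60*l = (l)*(l^5 + 4*l^4 - 18*l^3 - 104*l^2 - 143*l - 60) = l*(l - 5)*(l^4 + 9*l^3 + 27*l^2 + 31*l + 12) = l*(l - 5)*(l + 1)*(l^3 + 8*l^2 + 19*l + 12) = l*(l - 5)*(l + 1)*(l + 3)*(l^2 + 5*l + 4) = l*(l - 5)*(l + 1)^2*(l + 3)*(l + 4)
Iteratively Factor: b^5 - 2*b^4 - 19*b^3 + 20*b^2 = (b)*(b^4 - 2*b^3 - 19*b^2 + 20*b) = b^2*(b^3 - 2*b^2 - 19*b + 20) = b^2*(b + 4)*(b^2 - 6*b + 5) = b^2*(b - 1)*(b + 4)*(b - 5)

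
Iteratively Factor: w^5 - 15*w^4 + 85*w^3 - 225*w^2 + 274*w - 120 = (w - 5)*(w^4 - 10*w^3 + 35*w^2 - 50*w + 24) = (w - 5)*(w - 1)*(w^3 - 9*w^2 + 26*w - 24) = (w - 5)*(w - 3)*(w - 1)*(w^2 - 6*w + 8) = (w - 5)*(w - 3)*(w - 2)*(w - 1)*(w - 4)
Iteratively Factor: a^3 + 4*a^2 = (a + 4)*(a^2) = a*(a + 4)*(a)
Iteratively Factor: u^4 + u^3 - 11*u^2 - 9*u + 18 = (u + 2)*(u^3 - u^2 - 9*u + 9) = (u - 1)*(u + 2)*(u^2 - 9) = (u - 3)*(u - 1)*(u + 2)*(u + 3)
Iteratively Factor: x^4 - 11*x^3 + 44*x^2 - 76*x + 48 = (x - 3)*(x^3 - 8*x^2 + 20*x - 16) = (x - 3)*(x - 2)*(x^2 - 6*x + 8) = (x - 4)*(x - 3)*(x - 2)*(x - 2)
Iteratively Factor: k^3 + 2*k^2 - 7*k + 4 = (k - 1)*(k^2 + 3*k - 4) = (k - 1)*(k + 4)*(k - 1)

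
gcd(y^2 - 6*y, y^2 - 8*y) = y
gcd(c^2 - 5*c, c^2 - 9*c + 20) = c - 5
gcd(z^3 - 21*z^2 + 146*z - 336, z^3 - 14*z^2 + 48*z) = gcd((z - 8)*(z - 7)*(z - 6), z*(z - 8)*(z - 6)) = z^2 - 14*z + 48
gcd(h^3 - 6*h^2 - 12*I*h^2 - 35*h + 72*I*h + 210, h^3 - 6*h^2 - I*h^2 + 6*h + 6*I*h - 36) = h - 6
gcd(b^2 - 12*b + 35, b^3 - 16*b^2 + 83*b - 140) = b^2 - 12*b + 35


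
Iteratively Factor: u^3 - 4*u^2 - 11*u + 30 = (u - 5)*(u^2 + u - 6) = (u - 5)*(u + 3)*(u - 2)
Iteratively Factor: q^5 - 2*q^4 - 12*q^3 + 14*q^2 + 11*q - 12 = (q - 4)*(q^4 + 2*q^3 - 4*q^2 - 2*q + 3) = (q - 4)*(q + 1)*(q^3 + q^2 - 5*q + 3) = (q - 4)*(q - 1)*(q + 1)*(q^2 + 2*q - 3) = (q - 4)*(q - 1)*(q + 1)*(q + 3)*(q - 1)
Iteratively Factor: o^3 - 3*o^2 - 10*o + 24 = (o - 4)*(o^2 + o - 6) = (o - 4)*(o - 2)*(o + 3)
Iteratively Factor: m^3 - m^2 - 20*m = (m - 5)*(m^2 + 4*m) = (m - 5)*(m + 4)*(m)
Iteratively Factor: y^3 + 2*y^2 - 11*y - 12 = (y + 1)*(y^2 + y - 12) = (y - 3)*(y + 1)*(y + 4)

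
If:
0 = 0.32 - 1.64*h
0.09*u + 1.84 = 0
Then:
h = 0.20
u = -20.44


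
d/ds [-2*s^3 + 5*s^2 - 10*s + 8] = -6*s^2 + 10*s - 10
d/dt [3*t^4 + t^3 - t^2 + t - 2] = 12*t^3 + 3*t^2 - 2*t + 1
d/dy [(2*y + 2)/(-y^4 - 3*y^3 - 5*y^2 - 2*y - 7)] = 2*(3*y^4 + 10*y^3 + 14*y^2 + 10*y - 5)/(y^8 + 6*y^7 + 19*y^6 + 34*y^5 + 51*y^4 + 62*y^3 + 74*y^2 + 28*y + 49)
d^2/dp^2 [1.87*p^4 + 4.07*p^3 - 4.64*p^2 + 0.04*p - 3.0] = 22.44*p^2 + 24.42*p - 9.28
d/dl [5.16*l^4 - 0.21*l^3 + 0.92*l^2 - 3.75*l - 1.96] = 20.64*l^3 - 0.63*l^2 + 1.84*l - 3.75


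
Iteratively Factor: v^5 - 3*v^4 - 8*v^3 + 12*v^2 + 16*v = (v - 4)*(v^4 + v^3 - 4*v^2 - 4*v) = v*(v - 4)*(v^3 + v^2 - 4*v - 4) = v*(v - 4)*(v - 2)*(v^2 + 3*v + 2) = v*(v - 4)*(v - 2)*(v + 1)*(v + 2)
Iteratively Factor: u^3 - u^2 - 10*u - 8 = (u + 2)*(u^2 - 3*u - 4) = (u - 4)*(u + 2)*(u + 1)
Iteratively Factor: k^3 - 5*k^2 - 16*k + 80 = (k - 5)*(k^2 - 16) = (k - 5)*(k - 4)*(k + 4)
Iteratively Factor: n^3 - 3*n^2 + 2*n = (n)*(n^2 - 3*n + 2) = n*(n - 1)*(n - 2)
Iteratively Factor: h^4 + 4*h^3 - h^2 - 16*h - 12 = (h - 2)*(h^3 + 6*h^2 + 11*h + 6) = (h - 2)*(h + 2)*(h^2 + 4*h + 3) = (h - 2)*(h + 1)*(h + 2)*(h + 3)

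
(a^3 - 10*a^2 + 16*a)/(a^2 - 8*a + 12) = a*(a - 8)/(a - 6)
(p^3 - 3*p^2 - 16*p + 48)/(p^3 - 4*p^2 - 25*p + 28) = (p^2 - 7*p + 12)/(p^2 - 8*p + 7)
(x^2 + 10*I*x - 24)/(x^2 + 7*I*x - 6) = (x + 4*I)/(x + I)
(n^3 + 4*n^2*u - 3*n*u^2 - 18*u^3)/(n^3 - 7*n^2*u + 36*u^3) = (n^3 + 4*n^2*u - 3*n*u^2 - 18*u^3)/(n^3 - 7*n^2*u + 36*u^3)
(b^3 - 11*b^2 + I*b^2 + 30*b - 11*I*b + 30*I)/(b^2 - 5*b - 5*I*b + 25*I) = (b^2 + b*(-6 + I) - 6*I)/(b - 5*I)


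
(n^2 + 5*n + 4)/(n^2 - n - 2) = (n + 4)/(n - 2)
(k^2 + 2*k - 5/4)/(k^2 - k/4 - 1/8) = 2*(2*k + 5)/(4*k + 1)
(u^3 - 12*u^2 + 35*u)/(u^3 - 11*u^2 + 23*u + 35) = u/(u + 1)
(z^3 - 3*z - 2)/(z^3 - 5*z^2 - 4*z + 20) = (z^2 + 2*z + 1)/(z^2 - 3*z - 10)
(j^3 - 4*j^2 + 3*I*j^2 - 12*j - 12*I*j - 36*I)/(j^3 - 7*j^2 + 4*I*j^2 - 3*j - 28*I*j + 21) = (j^2 - 4*j - 12)/(j^2 + j*(-7 + I) - 7*I)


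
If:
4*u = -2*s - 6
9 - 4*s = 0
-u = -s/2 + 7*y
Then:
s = 9/4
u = -21/8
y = 15/28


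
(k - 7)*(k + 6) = k^2 - k - 42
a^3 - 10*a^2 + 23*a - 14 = (a - 7)*(a - 2)*(a - 1)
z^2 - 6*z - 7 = (z - 7)*(z + 1)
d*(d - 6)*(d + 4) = d^3 - 2*d^2 - 24*d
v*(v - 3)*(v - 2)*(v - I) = v^4 - 5*v^3 - I*v^3 + 6*v^2 + 5*I*v^2 - 6*I*v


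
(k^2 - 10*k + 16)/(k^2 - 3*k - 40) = (k - 2)/(k + 5)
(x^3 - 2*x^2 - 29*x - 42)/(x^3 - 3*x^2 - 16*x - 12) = (x^2 - 4*x - 21)/(x^2 - 5*x - 6)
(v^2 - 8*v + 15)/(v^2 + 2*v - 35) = (v - 3)/(v + 7)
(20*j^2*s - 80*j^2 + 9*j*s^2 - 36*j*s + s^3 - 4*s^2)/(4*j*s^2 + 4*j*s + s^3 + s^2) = (5*j*s - 20*j + s^2 - 4*s)/(s*(s + 1))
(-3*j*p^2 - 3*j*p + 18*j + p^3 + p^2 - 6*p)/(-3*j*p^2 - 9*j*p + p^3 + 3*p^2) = (p - 2)/p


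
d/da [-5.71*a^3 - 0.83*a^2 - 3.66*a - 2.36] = -17.13*a^2 - 1.66*a - 3.66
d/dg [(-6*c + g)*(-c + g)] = -7*c + 2*g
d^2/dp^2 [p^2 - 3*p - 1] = 2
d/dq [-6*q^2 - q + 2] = -12*q - 1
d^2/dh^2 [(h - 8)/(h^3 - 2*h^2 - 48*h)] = 6*(h^2 + 6*h + 12)/(h^3*(h^3 + 18*h^2 + 108*h + 216))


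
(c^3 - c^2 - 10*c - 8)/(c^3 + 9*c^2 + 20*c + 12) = (c - 4)/(c + 6)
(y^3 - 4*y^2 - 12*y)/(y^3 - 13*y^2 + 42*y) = (y + 2)/(y - 7)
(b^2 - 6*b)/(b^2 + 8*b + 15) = b*(b - 6)/(b^2 + 8*b + 15)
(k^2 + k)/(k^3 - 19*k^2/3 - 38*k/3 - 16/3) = 3*k/(3*k^2 - 22*k - 16)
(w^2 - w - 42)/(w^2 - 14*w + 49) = (w + 6)/(w - 7)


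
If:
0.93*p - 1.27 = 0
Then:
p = 1.37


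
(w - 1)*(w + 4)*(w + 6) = w^3 + 9*w^2 + 14*w - 24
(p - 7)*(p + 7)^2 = p^3 + 7*p^2 - 49*p - 343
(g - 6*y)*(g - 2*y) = g^2 - 8*g*y + 12*y^2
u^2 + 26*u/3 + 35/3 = (u + 5/3)*(u + 7)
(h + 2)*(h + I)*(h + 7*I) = h^3 + 2*h^2 + 8*I*h^2 - 7*h + 16*I*h - 14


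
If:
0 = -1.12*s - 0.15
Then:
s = -0.13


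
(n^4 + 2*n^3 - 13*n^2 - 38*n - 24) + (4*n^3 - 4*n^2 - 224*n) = n^4 + 6*n^3 - 17*n^2 - 262*n - 24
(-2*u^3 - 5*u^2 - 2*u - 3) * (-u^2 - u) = 2*u^5 + 7*u^4 + 7*u^3 + 5*u^2 + 3*u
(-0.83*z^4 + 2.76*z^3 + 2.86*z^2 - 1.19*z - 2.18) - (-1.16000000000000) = -0.83*z^4 + 2.76*z^3 + 2.86*z^2 - 1.19*z - 1.02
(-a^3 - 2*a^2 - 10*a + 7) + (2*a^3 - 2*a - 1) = a^3 - 2*a^2 - 12*a + 6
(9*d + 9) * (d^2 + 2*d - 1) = 9*d^3 + 27*d^2 + 9*d - 9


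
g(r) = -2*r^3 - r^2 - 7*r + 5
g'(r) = -6*r^2 - 2*r - 7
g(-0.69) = 10.01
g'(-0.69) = -8.48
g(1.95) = -27.28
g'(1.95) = -33.72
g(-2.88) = 64.64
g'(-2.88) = -51.01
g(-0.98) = 12.78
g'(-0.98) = -10.80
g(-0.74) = 10.44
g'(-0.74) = -8.81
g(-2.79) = 60.18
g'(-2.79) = -48.12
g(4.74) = -263.64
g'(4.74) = -151.29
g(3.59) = -125.55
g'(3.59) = -91.51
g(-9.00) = 1445.00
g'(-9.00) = -475.00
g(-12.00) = 3401.00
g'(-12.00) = -847.00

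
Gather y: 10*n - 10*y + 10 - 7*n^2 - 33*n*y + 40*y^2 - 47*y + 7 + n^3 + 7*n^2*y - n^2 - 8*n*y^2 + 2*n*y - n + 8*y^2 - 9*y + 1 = n^3 - 8*n^2 + 9*n + y^2*(48 - 8*n) + y*(7*n^2 - 31*n - 66) + 18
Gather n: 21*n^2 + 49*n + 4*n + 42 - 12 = 21*n^2 + 53*n + 30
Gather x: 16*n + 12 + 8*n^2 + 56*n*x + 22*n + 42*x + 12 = 8*n^2 + 38*n + x*(56*n + 42) + 24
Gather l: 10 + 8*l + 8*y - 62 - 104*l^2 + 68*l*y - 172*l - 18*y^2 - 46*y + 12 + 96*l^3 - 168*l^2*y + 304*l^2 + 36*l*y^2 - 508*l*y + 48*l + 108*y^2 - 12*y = 96*l^3 + l^2*(200 - 168*y) + l*(36*y^2 - 440*y - 116) + 90*y^2 - 50*y - 40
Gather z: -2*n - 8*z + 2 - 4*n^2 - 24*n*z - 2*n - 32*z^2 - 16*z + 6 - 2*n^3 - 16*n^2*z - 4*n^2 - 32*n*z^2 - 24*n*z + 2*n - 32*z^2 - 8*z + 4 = -2*n^3 - 8*n^2 - 2*n + z^2*(-32*n - 64) + z*(-16*n^2 - 48*n - 32) + 12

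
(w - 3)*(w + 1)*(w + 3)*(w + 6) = w^4 + 7*w^3 - 3*w^2 - 63*w - 54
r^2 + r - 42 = (r - 6)*(r + 7)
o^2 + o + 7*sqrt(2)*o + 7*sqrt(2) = (o + 1)*(o + 7*sqrt(2))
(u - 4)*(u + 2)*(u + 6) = u^3 + 4*u^2 - 20*u - 48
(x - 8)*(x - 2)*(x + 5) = x^3 - 5*x^2 - 34*x + 80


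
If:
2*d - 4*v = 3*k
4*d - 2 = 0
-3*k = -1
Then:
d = 1/2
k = 1/3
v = 0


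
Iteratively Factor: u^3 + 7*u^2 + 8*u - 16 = (u - 1)*(u^2 + 8*u + 16) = (u - 1)*(u + 4)*(u + 4)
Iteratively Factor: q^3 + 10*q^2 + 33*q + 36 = (q + 4)*(q^2 + 6*q + 9) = (q + 3)*(q + 4)*(q + 3)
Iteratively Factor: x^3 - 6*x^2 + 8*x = (x)*(x^2 - 6*x + 8) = x*(x - 4)*(x - 2)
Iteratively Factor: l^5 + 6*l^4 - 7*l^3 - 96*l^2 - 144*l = (l + 3)*(l^4 + 3*l^3 - 16*l^2 - 48*l) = l*(l + 3)*(l^3 + 3*l^2 - 16*l - 48) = l*(l - 4)*(l + 3)*(l^2 + 7*l + 12) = l*(l - 4)*(l + 3)*(l + 4)*(l + 3)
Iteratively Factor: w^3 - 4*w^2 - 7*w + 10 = (w + 2)*(w^2 - 6*w + 5) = (w - 1)*(w + 2)*(w - 5)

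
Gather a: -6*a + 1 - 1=-6*a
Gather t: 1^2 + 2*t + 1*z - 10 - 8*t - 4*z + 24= -6*t - 3*z + 15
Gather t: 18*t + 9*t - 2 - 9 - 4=27*t - 15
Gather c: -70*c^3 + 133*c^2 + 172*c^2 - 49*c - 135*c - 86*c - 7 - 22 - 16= -70*c^3 + 305*c^2 - 270*c - 45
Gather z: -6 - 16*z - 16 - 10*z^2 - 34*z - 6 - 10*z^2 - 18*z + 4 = -20*z^2 - 68*z - 24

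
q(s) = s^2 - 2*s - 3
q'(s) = 2*s - 2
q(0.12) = -3.23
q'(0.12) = -1.76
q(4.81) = 10.52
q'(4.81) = 7.62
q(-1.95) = 4.70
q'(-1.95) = -5.90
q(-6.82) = 57.15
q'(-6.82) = -15.64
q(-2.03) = 5.18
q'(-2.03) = -6.06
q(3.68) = 3.18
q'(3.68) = 5.36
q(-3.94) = 20.40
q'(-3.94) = -9.88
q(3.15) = 0.62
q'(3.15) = 4.30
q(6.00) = 21.00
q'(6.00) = 10.00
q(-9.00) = 96.00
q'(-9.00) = -20.00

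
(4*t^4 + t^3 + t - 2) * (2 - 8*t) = -32*t^5 + 2*t^3 - 8*t^2 + 18*t - 4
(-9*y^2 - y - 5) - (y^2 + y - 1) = -10*y^2 - 2*y - 4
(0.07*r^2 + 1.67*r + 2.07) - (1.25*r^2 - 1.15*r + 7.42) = -1.18*r^2 + 2.82*r - 5.35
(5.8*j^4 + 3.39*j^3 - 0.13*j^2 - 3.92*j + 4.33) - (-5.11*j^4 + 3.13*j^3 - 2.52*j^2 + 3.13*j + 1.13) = 10.91*j^4 + 0.26*j^3 + 2.39*j^2 - 7.05*j + 3.2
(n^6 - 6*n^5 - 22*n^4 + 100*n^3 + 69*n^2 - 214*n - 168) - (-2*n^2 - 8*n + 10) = n^6 - 6*n^5 - 22*n^4 + 100*n^3 + 71*n^2 - 206*n - 178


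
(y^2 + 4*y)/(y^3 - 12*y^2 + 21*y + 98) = y*(y + 4)/(y^3 - 12*y^2 + 21*y + 98)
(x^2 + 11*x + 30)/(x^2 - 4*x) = (x^2 + 11*x + 30)/(x*(x - 4))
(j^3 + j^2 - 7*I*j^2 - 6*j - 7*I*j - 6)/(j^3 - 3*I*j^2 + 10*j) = (j^3 + j^2*(1 - 7*I) - j*(6 + 7*I) - 6)/(j*(j^2 - 3*I*j + 10))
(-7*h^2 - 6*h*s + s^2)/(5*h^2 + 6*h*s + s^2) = (-7*h + s)/(5*h + s)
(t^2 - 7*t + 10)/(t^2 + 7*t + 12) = (t^2 - 7*t + 10)/(t^2 + 7*t + 12)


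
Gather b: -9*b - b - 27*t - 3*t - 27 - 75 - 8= -10*b - 30*t - 110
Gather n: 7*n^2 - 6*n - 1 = 7*n^2 - 6*n - 1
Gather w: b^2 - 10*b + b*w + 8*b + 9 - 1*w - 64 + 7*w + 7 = b^2 - 2*b + w*(b + 6) - 48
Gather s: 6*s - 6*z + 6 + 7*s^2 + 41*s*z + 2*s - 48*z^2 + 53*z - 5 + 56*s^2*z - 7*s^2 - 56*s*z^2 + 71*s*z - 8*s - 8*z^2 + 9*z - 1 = 56*s^2*z + s*(-56*z^2 + 112*z) - 56*z^2 + 56*z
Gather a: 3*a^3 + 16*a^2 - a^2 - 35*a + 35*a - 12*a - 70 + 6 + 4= 3*a^3 + 15*a^2 - 12*a - 60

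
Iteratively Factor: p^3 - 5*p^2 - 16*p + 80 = (p + 4)*(p^2 - 9*p + 20) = (p - 5)*(p + 4)*(p - 4)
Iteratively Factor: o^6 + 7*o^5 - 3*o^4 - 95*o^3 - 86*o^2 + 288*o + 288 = (o + 1)*(o^5 + 6*o^4 - 9*o^3 - 86*o^2 + 288) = (o + 1)*(o + 3)*(o^4 + 3*o^3 - 18*o^2 - 32*o + 96) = (o + 1)*(o + 3)*(o + 4)*(o^3 - o^2 - 14*o + 24) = (o + 1)*(o + 3)*(o + 4)^2*(o^2 - 5*o + 6) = (o - 3)*(o + 1)*(o + 3)*(o + 4)^2*(o - 2)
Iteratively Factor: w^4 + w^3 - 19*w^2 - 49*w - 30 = (w + 3)*(w^3 - 2*w^2 - 13*w - 10) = (w + 1)*(w + 3)*(w^2 - 3*w - 10) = (w - 5)*(w + 1)*(w + 3)*(w + 2)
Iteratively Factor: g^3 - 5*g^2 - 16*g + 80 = (g + 4)*(g^2 - 9*g + 20) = (g - 5)*(g + 4)*(g - 4)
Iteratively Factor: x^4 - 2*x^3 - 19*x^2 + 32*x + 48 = (x + 4)*(x^3 - 6*x^2 + 5*x + 12) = (x + 1)*(x + 4)*(x^2 - 7*x + 12) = (x - 4)*(x + 1)*(x + 4)*(x - 3)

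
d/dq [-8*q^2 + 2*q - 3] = 2 - 16*q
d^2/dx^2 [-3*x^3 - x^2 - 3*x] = -18*x - 2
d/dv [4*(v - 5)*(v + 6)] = 8*v + 4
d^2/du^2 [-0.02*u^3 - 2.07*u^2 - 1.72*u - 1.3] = -0.12*u - 4.14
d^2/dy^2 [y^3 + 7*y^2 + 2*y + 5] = 6*y + 14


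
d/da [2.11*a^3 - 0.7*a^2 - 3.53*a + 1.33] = 6.33*a^2 - 1.4*a - 3.53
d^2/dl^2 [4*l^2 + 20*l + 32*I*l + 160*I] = 8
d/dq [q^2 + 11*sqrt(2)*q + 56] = 2*q + 11*sqrt(2)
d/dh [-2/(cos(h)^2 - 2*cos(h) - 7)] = 4*(1 - cos(h))*sin(h)/(sin(h)^2 + 2*cos(h) + 6)^2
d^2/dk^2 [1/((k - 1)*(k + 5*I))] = 2*((k - 1)^2 + (k - 1)*(k + 5*I) + (k + 5*I)^2)/((k - 1)^3*(k + 5*I)^3)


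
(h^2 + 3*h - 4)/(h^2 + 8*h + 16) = (h - 1)/(h + 4)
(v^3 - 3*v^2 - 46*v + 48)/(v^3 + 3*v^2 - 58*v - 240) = (v - 1)/(v + 5)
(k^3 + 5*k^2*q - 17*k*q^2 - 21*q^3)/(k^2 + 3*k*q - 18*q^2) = (k^2 + 8*k*q + 7*q^2)/(k + 6*q)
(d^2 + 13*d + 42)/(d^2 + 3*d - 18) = (d + 7)/(d - 3)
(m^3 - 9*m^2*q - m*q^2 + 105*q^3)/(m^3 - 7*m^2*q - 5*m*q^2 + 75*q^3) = (-m + 7*q)/(-m + 5*q)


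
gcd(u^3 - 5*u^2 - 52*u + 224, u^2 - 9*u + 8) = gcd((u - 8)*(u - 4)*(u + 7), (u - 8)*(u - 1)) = u - 8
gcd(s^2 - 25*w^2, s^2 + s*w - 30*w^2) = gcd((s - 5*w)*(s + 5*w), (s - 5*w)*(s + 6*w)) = s - 5*w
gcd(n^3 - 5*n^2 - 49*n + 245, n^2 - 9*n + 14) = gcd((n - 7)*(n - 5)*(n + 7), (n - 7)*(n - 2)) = n - 7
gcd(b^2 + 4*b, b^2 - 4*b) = b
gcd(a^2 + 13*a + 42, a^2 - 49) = a + 7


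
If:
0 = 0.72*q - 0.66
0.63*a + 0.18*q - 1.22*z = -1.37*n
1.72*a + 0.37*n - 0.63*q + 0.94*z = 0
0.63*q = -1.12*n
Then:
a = 0.54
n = -0.52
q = 0.92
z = -0.17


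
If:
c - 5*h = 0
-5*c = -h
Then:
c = 0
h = 0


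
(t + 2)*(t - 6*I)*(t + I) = t^3 + 2*t^2 - 5*I*t^2 + 6*t - 10*I*t + 12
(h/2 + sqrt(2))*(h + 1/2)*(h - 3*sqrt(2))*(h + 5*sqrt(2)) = h^4/2 + h^3/4 + 2*sqrt(2)*h^3 - 11*h^2 + sqrt(2)*h^2 - 30*sqrt(2)*h - 11*h/2 - 15*sqrt(2)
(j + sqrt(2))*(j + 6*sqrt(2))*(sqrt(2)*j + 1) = sqrt(2)*j^3 + 15*j^2 + 19*sqrt(2)*j + 12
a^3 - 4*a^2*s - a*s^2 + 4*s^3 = (a - 4*s)*(a - s)*(a + s)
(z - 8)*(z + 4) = z^2 - 4*z - 32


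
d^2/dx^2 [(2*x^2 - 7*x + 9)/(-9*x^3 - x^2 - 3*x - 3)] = 2*(-162*x^6 + 1701*x^5 - 4023*x^4 - 446*x^3 - 1872*x^2 + 585*x - 135)/(729*x^9 + 243*x^8 + 756*x^7 + 892*x^6 + 414*x^5 + 522*x^4 + 324*x^3 + 108*x^2 + 81*x + 27)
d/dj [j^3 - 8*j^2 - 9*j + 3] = 3*j^2 - 16*j - 9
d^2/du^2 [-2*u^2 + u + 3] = -4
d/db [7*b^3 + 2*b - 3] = 21*b^2 + 2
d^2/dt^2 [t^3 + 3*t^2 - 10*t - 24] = 6*t + 6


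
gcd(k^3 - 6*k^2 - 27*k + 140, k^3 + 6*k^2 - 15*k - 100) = k^2 + k - 20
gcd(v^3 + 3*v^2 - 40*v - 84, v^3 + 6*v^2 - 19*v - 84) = v + 7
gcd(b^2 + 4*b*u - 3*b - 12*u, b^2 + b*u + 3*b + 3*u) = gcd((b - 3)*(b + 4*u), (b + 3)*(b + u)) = 1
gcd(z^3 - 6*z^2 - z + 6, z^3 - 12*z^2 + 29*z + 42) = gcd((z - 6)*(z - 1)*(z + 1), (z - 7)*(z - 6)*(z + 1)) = z^2 - 5*z - 6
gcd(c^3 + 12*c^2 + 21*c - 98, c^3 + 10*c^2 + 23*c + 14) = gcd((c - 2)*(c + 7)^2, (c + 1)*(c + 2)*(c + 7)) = c + 7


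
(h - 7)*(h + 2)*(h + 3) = h^3 - 2*h^2 - 29*h - 42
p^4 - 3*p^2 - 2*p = p*(p - 2)*(p + 1)^2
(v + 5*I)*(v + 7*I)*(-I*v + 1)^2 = -v^4 - 14*I*v^3 + 60*v^2 + 82*I*v - 35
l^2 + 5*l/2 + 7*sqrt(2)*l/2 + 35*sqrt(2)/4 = (l + 5/2)*(l + 7*sqrt(2)/2)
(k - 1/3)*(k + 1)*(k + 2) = k^3 + 8*k^2/3 + k - 2/3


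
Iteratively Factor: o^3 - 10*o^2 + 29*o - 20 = (o - 4)*(o^2 - 6*o + 5) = (o - 4)*(o - 1)*(o - 5)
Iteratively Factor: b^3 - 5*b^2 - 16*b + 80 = (b - 5)*(b^2 - 16) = (b - 5)*(b + 4)*(b - 4)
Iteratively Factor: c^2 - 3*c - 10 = (c - 5)*(c + 2)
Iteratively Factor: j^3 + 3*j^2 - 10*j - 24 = (j + 2)*(j^2 + j - 12) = (j + 2)*(j + 4)*(j - 3)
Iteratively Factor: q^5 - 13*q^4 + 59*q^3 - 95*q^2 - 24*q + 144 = (q - 4)*(q^4 - 9*q^3 + 23*q^2 - 3*q - 36) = (q - 4)*(q + 1)*(q^3 - 10*q^2 + 33*q - 36) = (q - 4)^2*(q + 1)*(q^2 - 6*q + 9) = (q - 4)^2*(q - 3)*(q + 1)*(q - 3)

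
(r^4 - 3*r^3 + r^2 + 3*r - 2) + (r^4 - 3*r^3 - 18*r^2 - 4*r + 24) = 2*r^4 - 6*r^3 - 17*r^2 - r + 22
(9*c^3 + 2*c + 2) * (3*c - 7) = 27*c^4 - 63*c^3 + 6*c^2 - 8*c - 14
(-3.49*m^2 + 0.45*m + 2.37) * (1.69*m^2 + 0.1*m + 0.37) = -5.8981*m^4 + 0.4115*m^3 + 2.759*m^2 + 0.4035*m + 0.8769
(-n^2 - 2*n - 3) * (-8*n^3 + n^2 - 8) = 8*n^5 + 15*n^4 + 22*n^3 + 5*n^2 + 16*n + 24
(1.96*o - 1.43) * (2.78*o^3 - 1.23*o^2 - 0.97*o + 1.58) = 5.4488*o^4 - 6.3862*o^3 - 0.1423*o^2 + 4.4839*o - 2.2594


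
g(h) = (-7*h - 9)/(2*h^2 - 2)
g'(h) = -4*h*(-7*h - 9)/(2*h^2 - 2)^2 - 7/(2*h^2 - 2)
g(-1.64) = 0.73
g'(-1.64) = -0.65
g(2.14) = -3.35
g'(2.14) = 3.03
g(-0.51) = 3.67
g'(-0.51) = -0.33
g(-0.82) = 4.98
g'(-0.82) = -14.22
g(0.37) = 6.71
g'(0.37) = 9.81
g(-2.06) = 0.84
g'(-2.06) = -0.02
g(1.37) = -10.60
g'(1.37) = 29.13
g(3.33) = -1.60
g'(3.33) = 0.71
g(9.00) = -0.45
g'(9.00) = 0.06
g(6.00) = -0.73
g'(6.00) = 0.15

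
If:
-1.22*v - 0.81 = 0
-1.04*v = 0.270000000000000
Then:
No Solution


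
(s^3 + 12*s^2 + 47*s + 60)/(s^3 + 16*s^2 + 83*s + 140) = (s + 3)/(s + 7)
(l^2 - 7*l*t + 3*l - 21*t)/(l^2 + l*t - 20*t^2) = (l^2 - 7*l*t + 3*l - 21*t)/(l^2 + l*t - 20*t^2)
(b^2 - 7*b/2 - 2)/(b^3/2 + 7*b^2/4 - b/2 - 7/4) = 2*(2*b^2 - 7*b - 4)/(2*b^3 + 7*b^2 - 2*b - 7)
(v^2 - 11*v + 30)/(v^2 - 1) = (v^2 - 11*v + 30)/(v^2 - 1)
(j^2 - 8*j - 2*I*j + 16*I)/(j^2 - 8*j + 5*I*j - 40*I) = (j - 2*I)/(j + 5*I)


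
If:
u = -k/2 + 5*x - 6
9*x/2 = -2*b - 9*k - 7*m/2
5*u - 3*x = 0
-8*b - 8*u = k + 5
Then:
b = 7/8 - 17*x/10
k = 44*x/5 - 12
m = 425/14 - 803*x/35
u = 3*x/5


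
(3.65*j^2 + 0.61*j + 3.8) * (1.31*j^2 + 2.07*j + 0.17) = 4.7815*j^4 + 8.3546*j^3 + 6.8612*j^2 + 7.9697*j + 0.646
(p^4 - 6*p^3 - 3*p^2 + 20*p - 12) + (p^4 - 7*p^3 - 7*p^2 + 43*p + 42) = 2*p^4 - 13*p^3 - 10*p^2 + 63*p + 30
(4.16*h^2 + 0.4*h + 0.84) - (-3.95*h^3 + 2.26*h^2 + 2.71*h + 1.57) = 3.95*h^3 + 1.9*h^2 - 2.31*h - 0.73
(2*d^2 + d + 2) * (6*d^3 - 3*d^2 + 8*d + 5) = 12*d^5 + 25*d^3 + 12*d^2 + 21*d + 10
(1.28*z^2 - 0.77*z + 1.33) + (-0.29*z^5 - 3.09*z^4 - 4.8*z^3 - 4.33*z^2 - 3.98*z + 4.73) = -0.29*z^5 - 3.09*z^4 - 4.8*z^3 - 3.05*z^2 - 4.75*z + 6.06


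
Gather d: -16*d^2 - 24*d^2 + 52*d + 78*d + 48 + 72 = -40*d^2 + 130*d + 120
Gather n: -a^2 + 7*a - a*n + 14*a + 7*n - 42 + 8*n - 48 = -a^2 + 21*a + n*(15 - a) - 90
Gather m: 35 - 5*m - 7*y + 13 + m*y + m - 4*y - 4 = m*(y - 4) - 11*y + 44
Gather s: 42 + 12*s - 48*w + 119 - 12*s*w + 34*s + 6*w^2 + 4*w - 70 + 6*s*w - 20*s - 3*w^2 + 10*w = s*(26 - 6*w) + 3*w^2 - 34*w + 91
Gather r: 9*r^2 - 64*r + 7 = 9*r^2 - 64*r + 7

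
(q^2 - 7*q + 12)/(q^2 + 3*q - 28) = (q - 3)/(q + 7)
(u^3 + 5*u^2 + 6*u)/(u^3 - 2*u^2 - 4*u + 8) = u*(u + 3)/(u^2 - 4*u + 4)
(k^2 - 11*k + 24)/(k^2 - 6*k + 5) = (k^2 - 11*k + 24)/(k^2 - 6*k + 5)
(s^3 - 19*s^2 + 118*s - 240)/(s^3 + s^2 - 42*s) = (s^2 - 13*s + 40)/(s*(s + 7))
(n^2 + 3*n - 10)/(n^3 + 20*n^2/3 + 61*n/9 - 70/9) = 9*(n - 2)/(9*n^2 + 15*n - 14)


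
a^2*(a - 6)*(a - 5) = a^4 - 11*a^3 + 30*a^2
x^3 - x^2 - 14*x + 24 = (x - 3)*(x - 2)*(x + 4)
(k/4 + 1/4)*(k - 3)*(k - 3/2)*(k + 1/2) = k^4/4 - 3*k^3/4 - 7*k^2/16 + 9*k/8 + 9/16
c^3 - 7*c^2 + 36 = (c - 6)*(c - 3)*(c + 2)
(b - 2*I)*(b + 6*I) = b^2 + 4*I*b + 12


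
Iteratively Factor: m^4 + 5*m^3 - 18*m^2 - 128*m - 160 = (m + 4)*(m^3 + m^2 - 22*m - 40) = (m + 4)^2*(m^2 - 3*m - 10) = (m + 2)*(m + 4)^2*(m - 5)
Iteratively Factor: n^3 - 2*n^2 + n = (n - 1)*(n^2 - n) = (n - 1)^2*(n)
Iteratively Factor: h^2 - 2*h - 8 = (h + 2)*(h - 4)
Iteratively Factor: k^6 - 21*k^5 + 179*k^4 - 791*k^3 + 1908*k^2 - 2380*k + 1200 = (k - 5)*(k^5 - 16*k^4 + 99*k^3 - 296*k^2 + 428*k - 240) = (k - 5)*(k - 4)*(k^4 - 12*k^3 + 51*k^2 - 92*k + 60) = (k - 5)*(k - 4)*(k - 2)*(k^3 - 10*k^2 + 31*k - 30) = (k - 5)^2*(k - 4)*(k - 2)*(k^2 - 5*k + 6) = (k - 5)^2*(k - 4)*(k - 3)*(k - 2)*(k - 2)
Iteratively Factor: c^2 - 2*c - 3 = (c - 3)*(c + 1)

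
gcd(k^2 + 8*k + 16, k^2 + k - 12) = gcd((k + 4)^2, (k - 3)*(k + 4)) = k + 4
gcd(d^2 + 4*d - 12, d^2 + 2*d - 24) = d + 6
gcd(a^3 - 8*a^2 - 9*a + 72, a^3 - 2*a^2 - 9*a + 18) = a^2 - 9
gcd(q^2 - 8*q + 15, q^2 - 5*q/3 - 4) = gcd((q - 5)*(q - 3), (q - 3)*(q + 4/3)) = q - 3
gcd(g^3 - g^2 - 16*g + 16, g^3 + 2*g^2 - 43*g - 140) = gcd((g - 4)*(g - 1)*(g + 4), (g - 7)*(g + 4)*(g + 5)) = g + 4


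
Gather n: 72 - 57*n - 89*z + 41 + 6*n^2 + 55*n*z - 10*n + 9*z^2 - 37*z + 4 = 6*n^2 + n*(55*z - 67) + 9*z^2 - 126*z + 117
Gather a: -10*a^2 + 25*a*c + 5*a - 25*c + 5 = -10*a^2 + a*(25*c + 5) - 25*c + 5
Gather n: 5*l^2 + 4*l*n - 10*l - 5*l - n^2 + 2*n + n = 5*l^2 - 15*l - n^2 + n*(4*l + 3)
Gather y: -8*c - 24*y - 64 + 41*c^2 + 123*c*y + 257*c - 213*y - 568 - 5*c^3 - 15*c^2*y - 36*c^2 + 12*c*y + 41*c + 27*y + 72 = -5*c^3 + 5*c^2 + 290*c + y*(-15*c^2 + 135*c - 210) - 560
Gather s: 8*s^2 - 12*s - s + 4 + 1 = 8*s^2 - 13*s + 5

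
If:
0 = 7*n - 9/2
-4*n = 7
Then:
No Solution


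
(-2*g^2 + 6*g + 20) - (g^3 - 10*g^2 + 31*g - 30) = -g^3 + 8*g^2 - 25*g + 50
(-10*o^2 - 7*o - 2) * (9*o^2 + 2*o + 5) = -90*o^4 - 83*o^3 - 82*o^2 - 39*o - 10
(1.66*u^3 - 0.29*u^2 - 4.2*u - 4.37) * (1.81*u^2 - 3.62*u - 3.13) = 3.0046*u^5 - 6.5341*u^4 - 11.748*u^3 + 8.202*u^2 + 28.9654*u + 13.6781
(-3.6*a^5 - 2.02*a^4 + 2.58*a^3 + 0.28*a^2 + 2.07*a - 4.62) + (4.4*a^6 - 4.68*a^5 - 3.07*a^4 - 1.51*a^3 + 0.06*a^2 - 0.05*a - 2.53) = 4.4*a^6 - 8.28*a^5 - 5.09*a^4 + 1.07*a^3 + 0.34*a^2 + 2.02*a - 7.15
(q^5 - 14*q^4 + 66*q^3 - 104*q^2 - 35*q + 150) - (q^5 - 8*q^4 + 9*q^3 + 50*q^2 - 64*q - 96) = -6*q^4 + 57*q^3 - 154*q^2 + 29*q + 246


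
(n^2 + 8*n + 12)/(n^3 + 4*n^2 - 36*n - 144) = (n + 2)/(n^2 - 2*n - 24)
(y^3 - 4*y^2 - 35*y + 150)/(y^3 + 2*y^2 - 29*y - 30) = (y - 5)/(y + 1)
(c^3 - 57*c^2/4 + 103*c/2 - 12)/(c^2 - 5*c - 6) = (c^2 - 33*c/4 + 2)/(c + 1)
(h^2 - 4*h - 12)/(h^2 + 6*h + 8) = (h - 6)/(h + 4)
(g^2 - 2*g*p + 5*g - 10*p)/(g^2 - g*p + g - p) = (g^2 - 2*g*p + 5*g - 10*p)/(g^2 - g*p + g - p)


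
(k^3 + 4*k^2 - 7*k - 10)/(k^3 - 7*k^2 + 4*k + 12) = (k + 5)/(k - 6)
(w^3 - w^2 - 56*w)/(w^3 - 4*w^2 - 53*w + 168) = w/(w - 3)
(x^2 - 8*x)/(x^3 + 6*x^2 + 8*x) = (x - 8)/(x^2 + 6*x + 8)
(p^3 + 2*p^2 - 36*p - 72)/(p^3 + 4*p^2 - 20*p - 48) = (p - 6)/(p - 4)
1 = 1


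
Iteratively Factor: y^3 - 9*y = (y)*(y^2 - 9) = y*(y + 3)*(y - 3)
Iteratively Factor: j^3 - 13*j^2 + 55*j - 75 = (j - 5)*(j^2 - 8*j + 15) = (j - 5)^2*(j - 3)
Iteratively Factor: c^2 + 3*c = (c + 3)*(c)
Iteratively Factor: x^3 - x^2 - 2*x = (x + 1)*(x^2 - 2*x) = x*(x + 1)*(x - 2)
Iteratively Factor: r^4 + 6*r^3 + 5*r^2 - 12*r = (r - 1)*(r^3 + 7*r^2 + 12*r) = (r - 1)*(r + 3)*(r^2 + 4*r) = (r - 1)*(r + 3)*(r + 4)*(r)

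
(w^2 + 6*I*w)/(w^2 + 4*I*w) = (w + 6*I)/(w + 4*I)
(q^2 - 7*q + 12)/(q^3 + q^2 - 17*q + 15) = (q - 4)/(q^2 + 4*q - 5)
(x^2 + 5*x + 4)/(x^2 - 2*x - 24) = (x + 1)/(x - 6)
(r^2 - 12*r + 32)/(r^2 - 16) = (r - 8)/(r + 4)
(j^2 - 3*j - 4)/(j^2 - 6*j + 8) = (j + 1)/(j - 2)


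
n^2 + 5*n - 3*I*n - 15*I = (n + 5)*(n - 3*I)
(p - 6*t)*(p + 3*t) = p^2 - 3*p*t - 18*t^2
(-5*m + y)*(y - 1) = -5*m*y + 5*m + y^2 - y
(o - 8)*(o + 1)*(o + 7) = o^3 - 57*o - 56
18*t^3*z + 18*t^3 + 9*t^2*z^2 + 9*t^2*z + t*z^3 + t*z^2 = (3*t + z)*(6*t + z)*(t*z + t)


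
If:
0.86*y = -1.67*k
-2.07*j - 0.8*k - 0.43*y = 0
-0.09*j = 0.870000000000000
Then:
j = -9.67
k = -571.71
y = 1110.19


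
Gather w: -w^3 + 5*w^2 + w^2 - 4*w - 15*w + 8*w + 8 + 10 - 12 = -w^3 + 6*w^2 - 11*w + 6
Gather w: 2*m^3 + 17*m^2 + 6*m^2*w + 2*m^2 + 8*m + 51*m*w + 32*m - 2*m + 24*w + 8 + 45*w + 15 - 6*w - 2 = 2*m^3 + 19*m^2 + 38*m + w*(6*m^2 + 51*m + 63) + 21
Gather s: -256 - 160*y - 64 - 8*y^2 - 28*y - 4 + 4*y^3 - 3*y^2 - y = 4*y^3 - 11*y^2 - 189*y - 324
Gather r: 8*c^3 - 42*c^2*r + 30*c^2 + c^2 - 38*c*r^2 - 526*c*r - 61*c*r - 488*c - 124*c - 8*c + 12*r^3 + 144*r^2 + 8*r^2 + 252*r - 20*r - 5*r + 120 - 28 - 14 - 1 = 8*c^3 + 31*c^2 - 620*c + 12*r^3 + r^2*(152 - 38*c) + r*(-42*c^2 - 587*c + 227) + 77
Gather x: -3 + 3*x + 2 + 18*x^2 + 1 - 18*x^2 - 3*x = 0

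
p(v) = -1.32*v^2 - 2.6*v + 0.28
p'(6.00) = -18.44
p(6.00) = -62.84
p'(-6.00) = 13.24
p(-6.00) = -31.64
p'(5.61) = -17.41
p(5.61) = -55.85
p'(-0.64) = -0.91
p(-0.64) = 1.40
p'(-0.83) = -0.41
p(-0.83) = 1.53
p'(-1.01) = 0.07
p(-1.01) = 1.56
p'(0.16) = -3.02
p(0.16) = -0.17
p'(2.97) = -10.44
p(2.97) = -19.09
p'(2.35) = -8.80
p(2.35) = -13.12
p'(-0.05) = -2.47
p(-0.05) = 0.41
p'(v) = -2.64*v - 2.6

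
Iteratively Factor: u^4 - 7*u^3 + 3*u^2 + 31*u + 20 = (u + 1)*(u^3 - 8*u^2 + 11*u + 20) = (u - 4)*(u + 1)*(u^2 - 4*u - 5) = (u - 4)*(u + 1)^2*(u - 5)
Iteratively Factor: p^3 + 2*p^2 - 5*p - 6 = (p - 2)*(p^2 + 4*p + 3) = (p - 2)*(p + 1)*(p + 3)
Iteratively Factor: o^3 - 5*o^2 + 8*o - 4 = (o - 2)*(o^2 - 3*o + 2) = (o - 2)*(o - 1)*(o - 2)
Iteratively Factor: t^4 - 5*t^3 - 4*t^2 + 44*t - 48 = (t - 2)*(t^3 - 3*t^2 - 10*t + 24) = (t - 2)*(t + 3)*(t^2 - 6*t + 8) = (t - 4)*(t - 2)*(t + 3)*(t - 2)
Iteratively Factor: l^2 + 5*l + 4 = (l + 1)*(l + 4)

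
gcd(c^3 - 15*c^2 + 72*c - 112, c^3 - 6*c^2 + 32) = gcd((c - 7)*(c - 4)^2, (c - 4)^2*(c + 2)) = c^2 - 8*c + 16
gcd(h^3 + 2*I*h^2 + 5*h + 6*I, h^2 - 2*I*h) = h - 2*I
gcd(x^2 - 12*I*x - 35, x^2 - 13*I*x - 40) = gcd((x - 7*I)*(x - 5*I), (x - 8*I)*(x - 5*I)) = x - 5*I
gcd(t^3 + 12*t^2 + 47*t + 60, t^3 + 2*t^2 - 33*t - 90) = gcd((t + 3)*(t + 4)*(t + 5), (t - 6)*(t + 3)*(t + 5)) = t^2 + 8*t + 15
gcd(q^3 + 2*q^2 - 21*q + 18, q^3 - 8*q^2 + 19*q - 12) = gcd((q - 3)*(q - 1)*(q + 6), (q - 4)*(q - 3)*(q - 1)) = q^2 - 4*q + 3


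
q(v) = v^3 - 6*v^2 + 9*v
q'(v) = 3*v^2 - 12*v + 9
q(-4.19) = -216.61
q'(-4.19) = 111.95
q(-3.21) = -123.79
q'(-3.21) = 78.43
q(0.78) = 3.84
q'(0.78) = 1.47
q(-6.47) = -580.24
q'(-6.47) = 212.22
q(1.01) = 4.00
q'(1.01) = -0.06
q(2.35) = 0.99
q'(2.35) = -2.63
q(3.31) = 0.32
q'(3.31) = 2.15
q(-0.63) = -8.30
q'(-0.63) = 17.75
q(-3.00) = -108.00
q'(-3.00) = 72.00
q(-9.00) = -1296.00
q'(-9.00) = 360.00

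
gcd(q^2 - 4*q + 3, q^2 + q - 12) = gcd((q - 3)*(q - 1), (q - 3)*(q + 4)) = q - 3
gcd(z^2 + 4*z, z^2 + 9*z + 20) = z + 4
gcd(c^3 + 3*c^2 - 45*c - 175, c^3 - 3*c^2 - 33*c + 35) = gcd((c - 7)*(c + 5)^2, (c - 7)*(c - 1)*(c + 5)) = c^2 - 2*c - 35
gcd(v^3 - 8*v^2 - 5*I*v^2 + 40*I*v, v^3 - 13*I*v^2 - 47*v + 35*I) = v - 5*I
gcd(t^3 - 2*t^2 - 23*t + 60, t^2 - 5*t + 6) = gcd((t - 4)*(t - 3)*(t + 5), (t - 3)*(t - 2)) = t - 3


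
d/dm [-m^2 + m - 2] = 1 - 2*m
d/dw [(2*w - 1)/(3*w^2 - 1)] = 2*(-3*w^2 + 3*w - 1)/(9*w^4 - 6*w^2 + 1)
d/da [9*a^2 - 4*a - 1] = 18*a - 4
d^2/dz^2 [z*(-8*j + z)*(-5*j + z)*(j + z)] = 54*j^2 - 72*j*z + 12*z^2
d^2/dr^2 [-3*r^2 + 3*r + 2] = -6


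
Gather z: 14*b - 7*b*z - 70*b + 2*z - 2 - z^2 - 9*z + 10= -56*b - z^2 + z*(-7*b - 7) + 8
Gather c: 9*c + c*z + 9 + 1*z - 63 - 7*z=c*(z + 9) - 6*z - 54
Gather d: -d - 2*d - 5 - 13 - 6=-3*d - 24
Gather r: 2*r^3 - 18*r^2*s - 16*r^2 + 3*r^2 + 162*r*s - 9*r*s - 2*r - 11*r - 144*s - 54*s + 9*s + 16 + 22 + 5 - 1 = 2*r^3 + r^2*(-18*s - 13) + r*(153*s - 13) - 189*s + 42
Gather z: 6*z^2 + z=6*z^2 + z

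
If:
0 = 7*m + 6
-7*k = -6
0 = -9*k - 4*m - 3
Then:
No Solution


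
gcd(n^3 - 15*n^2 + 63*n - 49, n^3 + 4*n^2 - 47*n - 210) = n - 7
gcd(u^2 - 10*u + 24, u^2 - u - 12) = u - 4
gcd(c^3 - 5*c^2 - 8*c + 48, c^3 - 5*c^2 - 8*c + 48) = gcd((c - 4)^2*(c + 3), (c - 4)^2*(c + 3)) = c^3 - 5*c^2 - 8*c + 48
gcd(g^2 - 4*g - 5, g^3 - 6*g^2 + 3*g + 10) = g^2 - 4*g - 5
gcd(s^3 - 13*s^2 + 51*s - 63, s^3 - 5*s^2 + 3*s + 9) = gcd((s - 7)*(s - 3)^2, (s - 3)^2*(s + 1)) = s^2 - 6*s + 9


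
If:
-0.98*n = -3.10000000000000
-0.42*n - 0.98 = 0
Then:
No Solution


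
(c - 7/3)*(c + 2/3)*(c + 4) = c^3 + 7*c^2/3 - 74*c/9 - 56/9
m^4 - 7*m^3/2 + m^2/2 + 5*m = m*(m - 5/2)*(m - 2)*(m + 1)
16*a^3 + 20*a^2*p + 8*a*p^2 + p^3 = (2*a + p)^2*(4*a + p)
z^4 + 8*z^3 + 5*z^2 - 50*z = z*(z - 2)*(z + 5)^2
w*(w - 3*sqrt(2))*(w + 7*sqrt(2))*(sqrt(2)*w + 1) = sqrt(2)*w^4 + 9*w^3 - 38*sqrt(2)*w^2 - 42*w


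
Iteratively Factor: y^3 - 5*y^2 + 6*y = (y)*(y^2 - 5*y + 6) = y*(y - 3)*(y - 2)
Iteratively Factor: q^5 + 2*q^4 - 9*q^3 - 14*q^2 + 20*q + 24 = (q + 2)*(q^4 - 9*q^2 + 4*q + 12) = (q + 2)*(q + 3)*(q^3 - 3*q^2 + 4) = (q - 2)*(q + 2)*(q + 3)*(q^2 - q - 2) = (q - 2)^2*(q + 2)*(q + 3)*(q + 1)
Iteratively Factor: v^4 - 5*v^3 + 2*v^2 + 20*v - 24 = (v - 3)*(v^3 - 2*v^2 - 4*v + 8) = (v - 3)*(v - 2)*(v^2 - 4) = (v - 3)*(v - 2)*(v + 2)*(v - 2)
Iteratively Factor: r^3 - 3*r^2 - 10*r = (r - 5)*(r^2 + 2*r) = (r - 5)*(r + 2)*(r)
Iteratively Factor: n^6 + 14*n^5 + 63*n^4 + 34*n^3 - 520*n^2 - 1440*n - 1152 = (n + 3)*(n^5 + 11*n^4 + 30*n^3 - 56*n^2 - 352*n - 384) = (n + 3)*(n + 4)*(n^4 + 7*n^3 + 2*n^2 - 64*n - 96) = (n + 2)*(n + 3)*(n + 4)*(n^3 + 5*n^2 - 8*n - 48) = (n + 2)*(n + 3)*(n + 4)^2*(n^2 + n - 12) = (n - 3)*(n + 2)*(n + 3)*(n + 4)^2*(n + 4)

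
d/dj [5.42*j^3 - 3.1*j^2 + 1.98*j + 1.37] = 16.26*j^2 - 6.2*j + 1.98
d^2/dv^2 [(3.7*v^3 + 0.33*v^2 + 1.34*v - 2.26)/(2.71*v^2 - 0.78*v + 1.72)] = (-8.91342399999994*v^3 - 138.598692*v^2 + 56.86356*v + 23.866688)/(19.902511*v^6 - 17.185194*v^5 + 42.841848*v^4 - 22.288968*v^3 + 27.191136*v^2 - 6.922656*v + 5.088448)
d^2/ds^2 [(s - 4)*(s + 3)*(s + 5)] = 6*s + 8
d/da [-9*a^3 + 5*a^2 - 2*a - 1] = -27*a^2 + 10*a - 2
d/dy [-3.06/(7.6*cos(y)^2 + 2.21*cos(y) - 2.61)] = -(46.512*cos(y) + 6.7626)*sin(y)/(7.6*cos(y)^2 + 2.21*cos(y) - 2.61)^2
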